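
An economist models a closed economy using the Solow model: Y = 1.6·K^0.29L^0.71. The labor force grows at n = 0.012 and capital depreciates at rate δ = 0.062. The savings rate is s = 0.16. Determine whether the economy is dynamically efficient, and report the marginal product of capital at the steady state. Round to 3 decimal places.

dynamically efficient; MPK ≈ 0.134

n + δ = 0.012 + 0.062 = 0.074.
Steady-state k*: s·A·k^0.29 = 0.074·k gives k* = (0.16·1.6/0.074)^(1/0.71) ≈ 5.7434.
MPK = 0.29·1.6·5.7434^(-0.71) ≈ 0.1341.
MPK > n+δ = 0.074, so the economy is dynamically efficient (under-saving).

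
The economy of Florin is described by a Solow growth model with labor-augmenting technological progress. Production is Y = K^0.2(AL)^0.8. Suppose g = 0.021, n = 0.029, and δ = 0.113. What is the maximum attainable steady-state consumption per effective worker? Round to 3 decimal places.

The effective depreciation rate is n + g + δ = 0.029 + 0.021 + 0.113 = 0.163.
Maximizing c = f(k) − (n+g+δ)·k gives f'(k) = n+g+δ, i.e. 0.2·k^(0.2−1) = 0.163, so k_gold = (0.2/0.163)^(1/0.8) ≈ 1.2914.
y_gold = 1.2914^0.2 ≈ 1.0525.
c_gold = y_gold − (n+g+δ)·k_gold = 1.0525 − 0.163·1.2914 ≈ 0.8420.

c_gold ≈ 0.842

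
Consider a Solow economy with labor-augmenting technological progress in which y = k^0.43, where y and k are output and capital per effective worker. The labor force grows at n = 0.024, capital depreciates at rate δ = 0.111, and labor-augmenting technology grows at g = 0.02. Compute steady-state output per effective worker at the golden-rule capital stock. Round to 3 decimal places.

y_gold ≈ 2.159

n + g + δ = 0.024 + 0.02 + 0.111 = 0.155.
Maximizing c = f(k) − (n+g+δ)·k gives f'(k) = n+g+δ, i.e. 0.43·k^(0.43−1) = 0.155, so k_gold = (0.43/0.155)^(1/0.57) ≈ 5.9901.
Output: y_gold = k_gold^0.43 = 5.9901^0.43 ≈ 2.1592.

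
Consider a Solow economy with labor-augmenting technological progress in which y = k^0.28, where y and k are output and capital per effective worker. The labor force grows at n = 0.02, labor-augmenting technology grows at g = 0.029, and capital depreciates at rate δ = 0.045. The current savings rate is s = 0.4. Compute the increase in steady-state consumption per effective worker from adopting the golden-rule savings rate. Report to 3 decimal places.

n + g + δ = 0.02 + 0.029 + 0.045 = 0.094.
Current steady state (s = 0.4): k* = (0.4/0.094)^(1/0.72) ≈ 7.4734, y* = 7.4734^0.28 ≈ 1.7562, c* = (1−0.4)·1.7562 ≈ 1.0537.
At the golden rule the marginal product of capital equals n+g+δ: 0.28·k^(0.28−1) = 0.094. Solving, k_gold = (0.28/0.094)^(1/0.72) ≈ 4.5538.
y_gold = 4.5538^0.28 ≈ 1.5288, c_gold = y_gold − 0.094·k_gold ≈ 1.1007.
Gain: Δc = 1.1007 − 1.0537 ≈ 0.0470.

Δc ≈ 0.047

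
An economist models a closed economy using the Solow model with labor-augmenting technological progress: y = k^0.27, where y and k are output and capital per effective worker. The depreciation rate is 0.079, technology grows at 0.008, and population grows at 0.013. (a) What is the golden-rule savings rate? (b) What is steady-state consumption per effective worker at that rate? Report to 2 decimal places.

n + g + δ = 0.013 + 0.008 + 0.079 = 0.1.
For Cobb-Douglas, s_gold equals capital's share: s_gold = 0.27.
Golden rule sets MPK = n+g+δ: 0.27·k^(0.27−1) = 0.1, so k_gold = (0.27/0.1)^(1/0.73) ≈ 3.8986.
y_gold = 3.8986^0.27 ≈ 1.4439; c_gold = (1−0.27)·y_gold ≈ 1.0541.

(a) s_gold = 0.27; (b) c_gold ≈ 1.05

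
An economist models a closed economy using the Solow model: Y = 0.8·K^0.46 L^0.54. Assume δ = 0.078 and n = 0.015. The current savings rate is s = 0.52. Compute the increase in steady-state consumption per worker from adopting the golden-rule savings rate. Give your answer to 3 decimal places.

Break-even investment rate: n + δ = 0.015 + 0.078 = 0.093.
Current steady state (s = 0.52): k* = (0.52·0.8/0.093)^(1/0.54) ≈ 16.0263, y* = 0.8·16.0263^0.46 ≈ 2.8662, c* = (1−0.52)·2.8662 ≈ 1.3758.
Setting f'(k) = n+δ gives 0.46·0.8·k^(0.46−1) = 0.093, hence k_gold = (0.46·0.8/0.093)^(1/0.54) ≈ 12.7712.
y_gold = 0.8·12.7712^0.46 ≈ 2.5820, c_gold = y_gold − 0.093·k_gold ≈ 1.3943.
Gain: Δc = 1.3943 − 1.3758 ≈ 0.0185.

Δc ≈ 0.018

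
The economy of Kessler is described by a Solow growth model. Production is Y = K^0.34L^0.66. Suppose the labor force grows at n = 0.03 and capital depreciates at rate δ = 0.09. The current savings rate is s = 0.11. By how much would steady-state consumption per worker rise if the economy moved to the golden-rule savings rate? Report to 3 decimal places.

Δc ≈ 0.278

The effective depreciation rate is n + δ = 0.03 + 0.09 = 0.12.
Current steady state (s = 0.11): k* = (0.11/0.12)^(1/0.66) ≈ 0.8765, y* = 0.8765^0.34 ≈ 0.9562, c* = (1−0.11)·0.9562 ≈ 0.8510.
Setting f'(k) = n+δ gives 0.34·k^(0.34−1) = 0.12, hence k_gold = (0.34/0.12)^(1/0.66) ≈ 4.8451.
y_gold = 4.8451^0.34 ≈ 1.7100, c_gold = y_gold − 0.12·k_gold ≈ 1.1286.
Gain: Δc = 1.1286 − 0.8510 ≈ 0.2776.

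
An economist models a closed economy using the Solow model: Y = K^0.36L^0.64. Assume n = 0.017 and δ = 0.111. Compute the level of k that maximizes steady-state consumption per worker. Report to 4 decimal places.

Capital per worker breaks even when investment replaces (n + δ)·k; here n + δ = 0.128.
Setting f'(k) = n+δ gives 0.36·k^(0.36−1) = 0.128, hence k_gold = (0.36/0.128)^(1/0.64) ≈ 5.0316.

k_gold ≈ 5.0316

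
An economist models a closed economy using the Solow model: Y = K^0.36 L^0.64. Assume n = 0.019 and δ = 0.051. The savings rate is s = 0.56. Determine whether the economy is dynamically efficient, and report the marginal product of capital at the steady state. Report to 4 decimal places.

dynamically inefficient; MPK ≈ 0.0450

Break-even investment rate: n + δ = 0.019 + 0.051 = 0.07.
Steady-state k*: s·k^0.36 = 0.07·k gives k* = (0.56/0.07)^(1/0.64) ≈ 25.7678.
MPK = 0.36·25.7678^(-0.64) ≈ 0.0450.
MPK < n+δ = 0.07, so the economy is dynamically inefficient (over-saving).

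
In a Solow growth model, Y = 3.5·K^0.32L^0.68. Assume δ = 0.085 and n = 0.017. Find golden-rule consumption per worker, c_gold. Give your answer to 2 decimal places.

Capital per worker breaks even when investment replaces (n + δ)·k; here n + δ = 0.102.
Maximizing c = f(k) − (n+δ)·k gives f'(k) = n+δ, i.e. 0.32·3.5·k^(0.32−1) = 0.102, so k_gold = (0.32·3.5/0.102)^(1/0.68) ≈ 33.9094.
y_gold = 3.5·33.9094^0.32 ≈ 10.8086.
c_gold = y_gold − (n+δ)·k_gold = 10.8086 − 0.102·33.9094 ≈ 7.3499.

c_gold ≈ 7.35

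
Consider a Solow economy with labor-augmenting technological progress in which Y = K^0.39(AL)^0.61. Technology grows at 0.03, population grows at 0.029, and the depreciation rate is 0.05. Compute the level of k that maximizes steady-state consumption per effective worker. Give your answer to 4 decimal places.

k_gold ≈ 8.0836

The effective depreciation rate is n + g + δ = 0.029 + 0.03 + 0.05 = 0.109.
At the golden rule the marginal product of capital equals n+g+δ: 0.39·k^(0.39−1) = 0.109. Solving, k_gold = (0.39/0.109)^(1/0.61) ≈ 8.0836.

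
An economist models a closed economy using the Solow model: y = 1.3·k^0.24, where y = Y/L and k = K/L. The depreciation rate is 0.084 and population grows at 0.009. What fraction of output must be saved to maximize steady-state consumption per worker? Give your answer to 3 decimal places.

s_gold = 0.240

The effective depreciation rate is n + δ = 0.009 + 0.084 = 0.093.
At the golden rule MPK = n+δ, and in any Cobb-Douglas steady state s = (n+δ)·k/y = MPK·k/y = capital's share 0.24.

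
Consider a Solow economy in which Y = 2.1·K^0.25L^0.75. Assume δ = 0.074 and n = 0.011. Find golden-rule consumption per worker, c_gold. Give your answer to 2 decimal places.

n + δ = 0.011 + 0.074 = 0.085.
Golden rule sets MPK = n+δ: 0.25·2.1·k^(0.25−1) = 0.085, so k_gold = (0.25·2.1/0.085)^(1/0.75) ≈ 11.3324.
y_gold = 2.1·11.3324^0.25 ≈ 3.8530.
c_gold = y_gold − (n+δ)·k_gold = 3.8530 − 0.085·11.3324 ≈ 2.8898.

c_gold ≈ 2.89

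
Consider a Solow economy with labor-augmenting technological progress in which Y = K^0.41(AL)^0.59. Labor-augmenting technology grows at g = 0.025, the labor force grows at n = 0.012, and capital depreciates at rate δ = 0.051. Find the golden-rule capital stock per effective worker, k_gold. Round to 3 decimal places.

k_gold ≈ 13.574

Capital per effective worker breaks even when investment replaces (n + g + δ)·k; here n + g + δ = 0.088.
Setting f'(k) = n+g+δ gives 0.41·k^(0.41−1) = 0.088, hence k_gold = (0.41/0.088)^(1/0.59) ≈ 13.5742.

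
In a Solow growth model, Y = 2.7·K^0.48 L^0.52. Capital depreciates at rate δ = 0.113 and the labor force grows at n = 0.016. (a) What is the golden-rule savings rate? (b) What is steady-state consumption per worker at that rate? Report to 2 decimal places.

(a) s_gold = 0.48; (b) c_gold ≈ 11.81

n + δ = 0.016 + 0.113 = 0.129.
For Cobb-Douglas, s_gold equals capital's share: s_gold = 0.48.
Setting f'(k) = n+δ gives 0.48·2.7·k^(0.48−1) = 0.129, hence k_gold = (0.48·2.7/0.129)^(1/0.52) ≈ 84.5186.
y_gold = 2.7·84.5186^0.48 ≈ 22.7144; c_gold = (1−0.48)·y_gold ≈ 11.8115.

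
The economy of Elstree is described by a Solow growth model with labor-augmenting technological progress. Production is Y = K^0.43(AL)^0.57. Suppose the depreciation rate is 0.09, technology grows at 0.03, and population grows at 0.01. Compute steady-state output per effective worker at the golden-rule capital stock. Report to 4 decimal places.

Break-even investment rate: n + g + δ = 0.01 + 0.03 + 0.09 = 0.13.
Setting f'(k) = n+g+δ gives 0.43·k^(0.43−1) = 0.13, hence k_gold = (0.43/0.13)^(1/0.57) ≈ 8.1554.
Output: y_gold = k_gold^0.43 = 8.1554^0.43 ≈ 2.4656.

y_gold ≈ 2.4656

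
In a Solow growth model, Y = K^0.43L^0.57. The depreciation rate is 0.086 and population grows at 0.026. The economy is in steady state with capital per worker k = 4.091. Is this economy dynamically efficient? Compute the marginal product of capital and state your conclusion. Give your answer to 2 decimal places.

dynamically efficient; MPK ≈ 0.19

Capital per worker breaks even when investment replaces (n + δ)·k; here n + δ = 0.112.
MPK = 0.43·k^(0.43−1) = 0.43·4.091^(-0.57) ≈ 0.1926.
MPK > 0.112, so the economy is dynamically efficient (under-saving).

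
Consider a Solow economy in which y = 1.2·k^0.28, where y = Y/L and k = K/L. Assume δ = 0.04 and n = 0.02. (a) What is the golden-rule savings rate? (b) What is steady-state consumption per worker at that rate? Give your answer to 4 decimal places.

Capital per worker breaks even when investment replaces (n + δ)·k; here n + δ = 0.06.
For Cobb-Douglas, s_gold equals capital's share: s_gold = 0.28.
At the golden rule the marginal product of capital equals n+δ: 0.28·1.2·k^(0.28−1) = 0.06. Solving, k_gold = (0.28·1.2/0.06)^(1/0.72) ≈ 10.9433.
y_gold = 1.2·10.9433^0.28 ≈ 2.3450; c_gold = (1−0.28)·y_gold ≈ 1.6884.

(a) s_gold = 0.2800; (b) c_gold ≈ 1.6884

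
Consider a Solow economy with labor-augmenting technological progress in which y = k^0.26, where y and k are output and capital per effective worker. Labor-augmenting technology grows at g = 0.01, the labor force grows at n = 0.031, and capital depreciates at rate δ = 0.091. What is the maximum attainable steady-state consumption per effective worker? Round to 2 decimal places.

The effective depreciation rate is n + g + δ = 0.031 + 0.01 + 0.091 = 0.132.
Setting f'(k) = n+g+δ gives 0.26·k^(0.26−1) = 0.132, hence k_gold = (0.26/0.132)^(1/0.74) ≈ 2.4994.
y_gold = 2.4994^0.26 ≈ 1.2689.
c_gold = y_gold − (n+g+δ)·k_gold = 1.2689 − 0.132·2.4994 ≈ 0.9390.

c_gold ≈ 0.94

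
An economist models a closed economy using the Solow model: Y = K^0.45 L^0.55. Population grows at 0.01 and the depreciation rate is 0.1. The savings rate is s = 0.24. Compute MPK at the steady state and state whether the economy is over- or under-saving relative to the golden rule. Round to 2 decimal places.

The effective depreciation rate is n + δ = 0.01 + 0.1 = 0.11.
Steady-state k*: s·k^0.45 = 0.11·k gives k* = (0.24/0.11)^(1/0.55) ≈ 4.1308.
MPK = 0.45·4.1308^(-0.55) ≈ 0.2063.
MPK > n+δ = 0.11, so the economy is dynamically efficient (under-saving).

under-saving; MPK ≈ 0.21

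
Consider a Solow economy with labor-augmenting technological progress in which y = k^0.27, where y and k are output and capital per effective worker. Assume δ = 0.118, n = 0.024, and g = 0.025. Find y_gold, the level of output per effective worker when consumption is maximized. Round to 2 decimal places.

n + g + δ = 0.024 + 0.025 + 0.118 = 0.167.
Setting f'(k) = n+g+δ gives 0.27·k^(0.27−1) = 0.167, hence k_gold = (0.27/0.167)^(1/0.73) ≈ 1.9312.
Output: y_gold = k_gold^0.27 = 1.9312^0.27 ≈ 1.1945.

y_gold ≈ 1.19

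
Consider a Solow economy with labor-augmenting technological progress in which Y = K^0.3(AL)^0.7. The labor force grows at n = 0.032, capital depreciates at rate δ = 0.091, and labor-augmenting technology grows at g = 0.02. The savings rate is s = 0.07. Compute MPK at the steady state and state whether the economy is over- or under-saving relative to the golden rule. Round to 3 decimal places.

The effective depreciation rate is n + g + δ = 0.032 + 0.02 + 0.091 = 0.143.
Steady-state k*: s·k^0.3 = 0.143·k gives k* = (0.07/0.143)^(1/0.7) ≈ 0.3604.
MPK = 0.3·0.3604^(-0.7) ≈ 0.6129.
MPK > n+g+δ = 0.143, so the economy is dynamically efficient (under-saving).

under-saving; MPK ≈ 0.613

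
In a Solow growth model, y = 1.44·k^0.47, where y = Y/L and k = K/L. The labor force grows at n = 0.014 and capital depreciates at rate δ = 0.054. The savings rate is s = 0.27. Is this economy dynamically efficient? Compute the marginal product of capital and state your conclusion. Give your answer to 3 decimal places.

dynamically efficient; MPK ≈ 0.118

Break-even investment rate: n + δ = 0.014 + 0.054 = 0.068.
Steady-state k*: s·A·k^0.47 = 0.068·k gives k* = (0.27·1.44/0.068)^(1/0.53) ≈ 26.8356.
MPK = 0.47·1.44·26.8356^(-0.53) ≈ 0.1184.
MPK > n+δ = 0.068, so the economy is dynamically efficient (under-saving).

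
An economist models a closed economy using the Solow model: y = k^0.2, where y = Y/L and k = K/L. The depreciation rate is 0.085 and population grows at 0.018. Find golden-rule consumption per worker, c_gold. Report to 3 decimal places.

n + δ = 0.018 + 0.085 = 0.103.
Setting f'(k) = n+δ gives 0.2·k^(0.2−1) = 0.103, hence k_gold = (0.2/0.103)^(1/0.8) ≈ 2.2921.
y_gold = 2.2921^0.2 ≈ 1.1805.
c_gold = y_gold − (n+δ)·k_gold = 1.1805 − 0.103·2.2921 ≈ 0.9444.

c_gold ≈ 0.944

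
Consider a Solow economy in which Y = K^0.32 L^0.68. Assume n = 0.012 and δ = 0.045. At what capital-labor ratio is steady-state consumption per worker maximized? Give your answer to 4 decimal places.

k_gold ≈ 12.6437

n + δ = 0.012 + 0.045 = 0.057.
At the golden rule the marginal product of capital equals n+δ: 0.32·k^(0.32−1) = 0.057. Solving, k_gold = (0.32/0.057)^(1/0.68) ≈ 12.6437.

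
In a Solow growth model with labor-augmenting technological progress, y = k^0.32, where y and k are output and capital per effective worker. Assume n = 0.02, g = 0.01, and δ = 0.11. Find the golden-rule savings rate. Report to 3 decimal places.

n + g + δ = 0.02 + 0.01 + 0.11 = 0.14.
At the golden rule MPK = n+g+δ, and in any Cobb-Douglas steady state s = (n+g+δ)·k/y = MPK·k/y = capital's share 0.32.

s_gold = 0.320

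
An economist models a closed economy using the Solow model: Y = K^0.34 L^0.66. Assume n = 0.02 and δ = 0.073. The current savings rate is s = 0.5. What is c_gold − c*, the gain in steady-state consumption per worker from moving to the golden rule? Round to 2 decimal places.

Δc ≈ 0.10

Break-even investment rate: n + δ = 0.02 + 0.073 = 0.093.
Current steady state (s = 0.5): k* = (0.5/0.093)^(1/0.66) ≈ 12.7879, y* = 12.7879^0.34 ≈ 2.3785, c* = (1−0.5)·2.3785 ≈ 1.1893.
Maximizing c = f(k) − (n+δ)·k gives f'(k) = n+δ, i.e. 0.34·k^(0.34−1) = 0.093, so k_gold = (0.34/0.093)^(1/0.66) ≈ 7.1289.
y_gold = 7.1289^0.34 ≈ 1.9500, c_gold = y_gold − 0.093·k_gold ≈ 1.2870.
Gain: Δc = 1.2870 − 1.1893 ≈ 0.0977.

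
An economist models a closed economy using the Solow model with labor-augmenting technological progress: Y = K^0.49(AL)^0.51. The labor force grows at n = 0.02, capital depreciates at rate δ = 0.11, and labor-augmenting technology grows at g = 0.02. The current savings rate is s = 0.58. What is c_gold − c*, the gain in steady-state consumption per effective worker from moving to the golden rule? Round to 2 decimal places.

Δc ≈ 0.05

Break-even investment rate: n + g + δ = 0.02 + 0.02 + 0.11 = 0.15.
Current steady state (s = 0.58): k* = (0.58/0.15)^(1/0.51) ≈ 14.1788, y* = 14.1788^0.49 ≈ 3.6669, c* = (1−0.58)·3.6669 ≈ 1.5401.
At the golden rule the marginal product of capital equals n+g+δ: 0.49·k^(0.49−1) = 0.15. Solving, k_gold = (0.49/0.15)^(1/0.51) ≈ 10.1871.
y_gold = 10.1871^0.49 ≈ 3.1185, c_gold = y_gold − 0.15·k_gold ≈ 1.5904.
Gain: Δc = 1.5904 − 1.5401 ≈ 0.0503.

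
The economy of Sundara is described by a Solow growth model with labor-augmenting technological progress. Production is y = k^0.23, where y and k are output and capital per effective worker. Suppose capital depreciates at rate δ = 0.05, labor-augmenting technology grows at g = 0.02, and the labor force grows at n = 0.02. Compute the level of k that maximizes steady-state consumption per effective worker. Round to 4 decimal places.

n + g + δ = 0.02 + 0.02 + 0.05 = 0.09.
At the golden rule the marginal product of capital equals n+g+δ: 0.23·k^(0.23−1) = 0.09. Solving, k_gold = (0.23/0.09)^(1/0.77) ≈ 3.3822.

k_gold ≈ 3.3822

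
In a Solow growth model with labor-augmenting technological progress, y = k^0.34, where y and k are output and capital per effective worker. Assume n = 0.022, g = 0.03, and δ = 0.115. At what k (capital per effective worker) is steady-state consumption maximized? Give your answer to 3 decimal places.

Capital per effective worker breaks even when investment replaces (n + g + δ)·k; here n + g + δ = 0.167.
At the golden rule the marginal product of capital equals n+g+δ: 0.34·k^(0.34−1) = 0.167. Solving, k_gold = (0.34/0.167)^(1/0.66) ≈ 2.9364.

k_gold ≈ 2.936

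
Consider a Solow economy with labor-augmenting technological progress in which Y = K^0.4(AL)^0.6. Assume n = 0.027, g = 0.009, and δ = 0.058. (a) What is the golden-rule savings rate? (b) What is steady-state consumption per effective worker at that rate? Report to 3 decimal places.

The effective depreciation rate is n + g + δ = 0.027 + 0.009 + 0.058 = 0.094.
For Cobb-Douglas, s_gold equals capital's share: s_gold = 0.4.
At the golden rule the marginal product of capital equals n+g+δ: 0.4·k^(0.4−1) = 0.094. Solving, k_gold = (0.4/0.094)^(1/0.6) ≈ 11.1743.
y_gold = 11.1743^0.4 ≈ 2.6260; c_gold = (1−0.4)·y_gold ≈ 1.5756.

(a) s_gold = 0.400; (b) c_gold ≈ 1.576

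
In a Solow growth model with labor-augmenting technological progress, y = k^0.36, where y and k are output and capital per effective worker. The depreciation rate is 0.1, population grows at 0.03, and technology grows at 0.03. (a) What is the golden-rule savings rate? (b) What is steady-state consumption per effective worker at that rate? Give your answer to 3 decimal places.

n + g + δ = 0.03 + 0.03 + 0.1 = 0.16.
For Cobb-Douglas, s_gold equals capital's share: s_gold = 0.36.
Maximizing c = f(k) − (n+g+δ)·k gives f'(k) = n+g+δ, i.e. 0.36·k^(0.36−1) = 0.16, so k_gold = (0.36/0.16)^(1/0.64) ≈ 3.5505.
y_gold = 3.5505^0.36 ≈ 1.5780; c_gold = (1−0.36)·y_gold ≈ 1.0099.

(a) s_gold = 0.360; (b) c_gold ≈ 1.010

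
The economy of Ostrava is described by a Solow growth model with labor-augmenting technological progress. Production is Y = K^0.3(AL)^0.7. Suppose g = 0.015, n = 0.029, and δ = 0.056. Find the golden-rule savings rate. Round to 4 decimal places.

s_gold = 0.3000

Capital per effective worker breaks even when investment replaces (n + g + δ)·k; here n + g + δ = 0.1.
At the golden rule MPK = n+g+δ, and in any Cobb-Douglas steady state s = (n+g+δ)·k/y = MPK·k/y = capital's share 0.3.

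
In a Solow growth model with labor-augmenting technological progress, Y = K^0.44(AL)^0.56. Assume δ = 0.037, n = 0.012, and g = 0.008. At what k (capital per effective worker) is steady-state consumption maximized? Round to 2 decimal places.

k_gold ≈ 38.46

The effective depreciation rate is n + g + δ = 0.012 + 0.008 + 0.037 = 0.057.
Setting f'(k) = n+g+δ gives 0.44·k^(0.44−1) = 0.057, hence k_gold = (0.44/0.057)^(1/0.56) ≈ 38.4557.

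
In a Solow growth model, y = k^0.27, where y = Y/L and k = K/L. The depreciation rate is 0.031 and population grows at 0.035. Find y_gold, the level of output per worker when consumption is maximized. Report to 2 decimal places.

Break-even investment rate: n + δ = 0.035 + 0.031 = 0.066.
Maximizing c = f(k) − (n+δ)·k gives f'(k) = n+δ, i.e. 0.27·k^(0.27−1) = 0.066, so k_gold = (0.27/0.066)^(1/0.73) ≈ 6.8883.
Output: y_gold = k_gold^0.27 = 6.8883^0.27 ≈ 1.6838.

y_gold ≈ 1.68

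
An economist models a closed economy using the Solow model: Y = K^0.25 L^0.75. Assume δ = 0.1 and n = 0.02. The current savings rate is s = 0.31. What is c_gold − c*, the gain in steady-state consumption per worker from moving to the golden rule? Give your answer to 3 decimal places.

Δc ≈ 0.011

Break-even investment rate: n + δ = 0.02 + 0.1 = 0.12.
Current steady state (s = 0.31): k* = (0.31/0.12)^(1/0.75) ≈ 3.5447, y* = 3.5447^0.25 ≈ 1.3721, c* = (1−0.31)·1.3721 ≈ 0.9468.
Maximizing c = f(k) − (n+δ)·k gives f'(k) = n+δ, i.e. 0.25·k^(0.25−1) = 0.12, so k_gold = (0.25/0.12)^(1/0.75) ≈ 2.6608.
y_gold = 2.6608^0.25 ≈ 1.2772, c_gold = y_gold − 0.12·k_gold ≈ 0.9579.
Gain: Δc = 0.9579 − 0.9468 ≈ 0.0111.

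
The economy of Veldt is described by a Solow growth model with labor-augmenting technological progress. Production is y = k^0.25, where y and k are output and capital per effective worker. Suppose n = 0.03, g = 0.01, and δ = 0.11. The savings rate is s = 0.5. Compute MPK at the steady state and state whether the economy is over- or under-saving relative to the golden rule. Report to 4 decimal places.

over-saving; MPK ≈ 0.0750

Break-even investment rate: n + g + δ = 0.03 + 0.01 + 0.11 = 0.15.
Steady-state k*: s·k^0.25 = 0.15·k gives k* = (0.5/0.15)^(1/0.75) ≈ 4.9793.
MPK = 0.25·4.9793^(-0.75) ≈ 0.0750.
MPK < n+g+δ = 0.15, so the economy is dynamically inefficient (over-saving).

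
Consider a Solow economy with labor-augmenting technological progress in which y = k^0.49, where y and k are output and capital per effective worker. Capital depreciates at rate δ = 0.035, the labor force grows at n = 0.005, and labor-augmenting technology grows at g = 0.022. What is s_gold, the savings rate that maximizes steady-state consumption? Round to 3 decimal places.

Capital per effective worker breaks even when investment replaces (n + g + δ)·k; here n + g + δ = 0.062.
At the golden rule MPK = n+g+δ, and in any Cobb-Douglas steady state s = (n+g+δ)·k/y = MPK·k/y = capital's share 0.49.

s_gold = 0.490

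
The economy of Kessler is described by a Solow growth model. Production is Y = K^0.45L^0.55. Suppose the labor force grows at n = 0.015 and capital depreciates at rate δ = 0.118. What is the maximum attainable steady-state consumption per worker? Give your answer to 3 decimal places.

Capital per worker breaks even when investment replaces (n + δ)·k; here n + δ = 0.133.
Golden rule sets MPK = n+δ: 0.45·k^(0.45−1) = 0.133, so k_gold = (0.45/0.133)^(1/0.55) ≈ 9.1722.
y_gold = 9.1722^0.45 ≈ 2.7109.
c_gold = y_gold − (n+δ)·k_gold = 2.7109 − 0.133·9.1722 ≈ 1.4910.

c_gold ≈ 1.491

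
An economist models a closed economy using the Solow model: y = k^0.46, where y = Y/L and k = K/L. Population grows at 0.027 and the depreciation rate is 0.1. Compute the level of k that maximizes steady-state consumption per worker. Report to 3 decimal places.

k_gold ≈ 10.842

Break-even investment rate: n + δ = 0.027 + 0.1 = 0.127.
At the golden rule the marginal product of capital equals n+δ: 0.46·k^(0.46−1) = 0.127. Solving, k_gold = (0.46/0.127)^(1/0.54) ≈ 10.8418.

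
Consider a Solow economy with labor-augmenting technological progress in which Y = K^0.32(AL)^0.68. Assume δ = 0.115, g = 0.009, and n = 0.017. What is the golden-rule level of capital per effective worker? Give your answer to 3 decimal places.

k_gold ≈ 3.338

n + g + δ = 0.017 + 0.009 + 0.115 = 0.141.
At the golden rule the marginal product of capital equals n+g+δ: 0.32·k^(0.32−1) = 0.141. Solving, k_gold = (0.32/0.141)^(1/0.68) ≈ 3.3375.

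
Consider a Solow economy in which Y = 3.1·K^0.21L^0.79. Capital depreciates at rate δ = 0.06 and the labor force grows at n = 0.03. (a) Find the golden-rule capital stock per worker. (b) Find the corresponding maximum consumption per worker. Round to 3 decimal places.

Break-even investment rate: n + δ = 0.03 + 0.06 = 0.09.
Setting f'(k) = n+δ gives 0.21·3.1·k^(0.21−1) = 0.09, hence k_gold = (0.21·3.1/0.09)^(1/0.79) ≈ 12.2397.
y_gold = 3.1·12.2397^0.21 ≈ 5.2456; c_gold = y_gold − 0.09·k_gold ≈ 4.1440.

(a) k_gold ≈ 12.240; (b) c_gold ≈ 4.144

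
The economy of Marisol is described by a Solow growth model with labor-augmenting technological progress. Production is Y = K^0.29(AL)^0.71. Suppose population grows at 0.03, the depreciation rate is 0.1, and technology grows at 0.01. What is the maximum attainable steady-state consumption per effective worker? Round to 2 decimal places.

c_gold ≈ 0.96

Break-even investment rate: n + g + δ = 0.03 + 0.01 + 0.1 = 0.14.
Setting f'(k) = n+g+δ gives 0.29·k^(0.29−1) = 0.14, hence k_gold = (0.29/0.14)^(1/0.71) ≈ 2.7890.
y_gold = 2.7890^0.29 ≈ 1.3464.
c_gold = y_gold − (n+g+δ)·k_gold = 1.3464 − 0.14·2.7890 ≈ 0.9560.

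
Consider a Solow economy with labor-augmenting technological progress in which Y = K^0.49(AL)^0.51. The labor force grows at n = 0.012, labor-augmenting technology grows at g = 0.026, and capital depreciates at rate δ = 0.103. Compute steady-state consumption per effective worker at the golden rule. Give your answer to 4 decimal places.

c_gold ≈ 1.6878

Capital per effective worker breaks even when investment replaces (n + g + δ)·k; here n + g + δ = 0.141.
Golden rule sets MPK = n+g+δ: 0.49·k^(0.49−1) = 0.141, so k_gold = (0.49/0.141)^(1/0.51) ≈ 11.5011.
y_gold = 11.5011^0.49 ≈ 3.3095.
c_gold = y_gold − (n+g+δ)·k_gold = 3.3095 − 0.141·11.5011 ≈ 1.6878.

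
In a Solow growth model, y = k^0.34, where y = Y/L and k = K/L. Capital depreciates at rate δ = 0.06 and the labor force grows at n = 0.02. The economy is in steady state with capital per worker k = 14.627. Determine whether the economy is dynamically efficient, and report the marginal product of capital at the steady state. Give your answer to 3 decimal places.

n + δ = 0.02 + 0.06 = 0.08.
MPK = 0.34·k^(0.34−1) = 0.34·14.627^(-0.66) ≈ 0.0579.
MPK < 0.08, so the economy is dynamically inefficient (over-saving).

dynamically inefficient; MPK ≈ 0.058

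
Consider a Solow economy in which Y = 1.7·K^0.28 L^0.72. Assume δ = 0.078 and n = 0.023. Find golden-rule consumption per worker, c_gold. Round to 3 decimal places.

c_gold ≈ 2.237

n + δ = 0.023 + 0.078 = 0.101.
Golden rule sets MPK = n+δ: 0.28·1.7·k^(0.28−1) = 0.101, so k_gold = (0.28·1.7/0.101)^(1/0.72) ≈ 8.6123.
y_gold = 1.7·8.6123^0.28 ≈ 3.1066.
c_gold = y_gold − (n+δ)·k_gold = 3.1066 − 0.101·8.6123 ≈ 2.2367.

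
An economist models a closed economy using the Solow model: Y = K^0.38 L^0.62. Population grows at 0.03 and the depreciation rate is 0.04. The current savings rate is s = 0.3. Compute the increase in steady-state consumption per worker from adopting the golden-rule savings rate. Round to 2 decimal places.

Break-even investment rate: n + δ = 0.03 + 0.04 = 0.07.
Current steady state (s = 0.3): k* = (0.3/0.07)^(1/0.62) ≈ 10.4566, y* = 10.4566^0.38 ≈ 2.4399, c* = (1−0.3)·2.4399 ≈ 1.7079.
At the golden rule the marginal product of capital equals n+δ: 0.38·k^(0.38−1) = 0.07. Solving, k_gold = (0.38/0.07)^(1/0.62) ≈ 15.3101.
y_gold = 15.3101^0.38 ≈ 2.8203, c_gold = y_gold − 0.07·k_gold ≈ 1.7486.
Gain: Δc = 1.7486 − 1.7079 ≈ 0.0407.

Δc ≈ 0.04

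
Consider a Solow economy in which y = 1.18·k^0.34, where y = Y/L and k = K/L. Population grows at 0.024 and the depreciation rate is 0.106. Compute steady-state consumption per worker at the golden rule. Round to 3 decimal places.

c_gold ≈ 1.392

The effective depreciation rate is n + δ = 0.024 + 0.106 = 0.13.
At the golden rule the marginal product of capital equals n+δ: 0.34·1.18·k^(0.34−1) = 0.13. Solving, k_gold = (0.34·1.18/0.13)^(1/0.66) ≈ 5.5150.
y_gold = 1.18·5.5150^0.34 ≈ 2.1087.
c_gold = y_gold − (n+δ)·k_gold = 2.1087 − 0.13·5.5150 ≈ 1.3917.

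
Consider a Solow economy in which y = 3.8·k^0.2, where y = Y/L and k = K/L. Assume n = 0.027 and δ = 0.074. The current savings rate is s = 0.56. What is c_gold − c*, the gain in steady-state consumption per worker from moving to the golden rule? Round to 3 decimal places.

The effective depreciation rate is n + δ = 0.027 + 0.074 = 0.101.
Current steady state (s = 0.56): k* = (0.56·3.8/0.101)^(1/0.8) ≈ 45.1401, y* = 3.8·45.1401^0.2 ≈ 8.1413, c* = (1−0.56)·8.1413 ≈ 3.5822.
At the golden rule the marginal product of capital equals n+δ: 0.2·3.8·k^(0.2−1) = 0.101. Solving, k_gold = (0.2·3.8/0.101)^(1/0.8) ≈ 12.4628.
y_gold = 3.8·12.4628^0.2 ≈ 6.2937, c_gold = y_gold − 0.101·k_gold ≈ 5.0350.
Gain: Δc = 5.0350 − 3.5822 ≈ 1.4528.

Δc ≈ 1.453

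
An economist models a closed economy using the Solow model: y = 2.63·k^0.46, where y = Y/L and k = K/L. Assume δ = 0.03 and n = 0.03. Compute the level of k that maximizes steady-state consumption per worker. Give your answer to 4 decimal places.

The effective depreciation rate is n + δ = 0.03 + 0.03 = 0.06.
At the golden rule the marginal product of capital equals n+δ: 0.46·2.63·k^(0.46−1) = 0.06. Solving, k_gold = (0.46·2.63/0.06)^(1/0.54) ≈ 260.5291.

k_gold ≈ 260.5291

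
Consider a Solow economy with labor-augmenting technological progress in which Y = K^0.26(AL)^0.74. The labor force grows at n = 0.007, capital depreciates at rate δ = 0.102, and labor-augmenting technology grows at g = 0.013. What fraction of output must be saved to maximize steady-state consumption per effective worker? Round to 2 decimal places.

The effective depreciation rate is n + g + δ = 0.007 + 0.013 + 0.102 = 0.122.
At the golden rule MPK = n+g+δ, and in any Cobb-Douglas steady state s = (n+g+δ)·k/y = MPK·k/y = capital's share 0.26.

s_gold = 0.26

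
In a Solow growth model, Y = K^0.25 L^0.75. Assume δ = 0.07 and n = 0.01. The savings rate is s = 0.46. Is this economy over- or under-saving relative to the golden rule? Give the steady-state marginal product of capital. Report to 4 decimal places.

n + δ = 0.01 + 0.07 = 0.08.
Steady-state k*: s·k^0.25 = 0.08·k gives k* = (0.46/0.08)^(1/0.75) ≈ 10.3013.
MPK = 0.25·10.3013^(-0.75) ≈ 0.0435.
MPK < n+δ = 0.08, so the economy is dynamically inefficient (over-saving).

over-saving; MPK ≈ 0.0435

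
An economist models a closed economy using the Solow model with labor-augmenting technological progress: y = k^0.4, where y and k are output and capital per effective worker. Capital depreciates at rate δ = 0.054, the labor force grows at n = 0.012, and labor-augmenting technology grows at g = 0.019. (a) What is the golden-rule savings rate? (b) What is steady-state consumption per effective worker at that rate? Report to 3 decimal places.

The effective depreciation rate is n + g + δ = 0.012 + 0.019 + 0.054 = 0.085.
For Cobb-Douglas, s_gold equals capital's share: s_gold = 0.4.
At the golden rule the marginal product of capital equals n+g+δ: 0.4·k^(0.4−1) = 0.085. Solving, k_gold = (0.4/0.085)^(1/0.6) ≈ 13.2150.
y_gold = 13.2150^0.4 ≈ 2.8082; c_gold = (1−0.4)·y_gold ≈ 1.6849.

(a) s_gold = 0.400; (b) c_gold ≈ 1.685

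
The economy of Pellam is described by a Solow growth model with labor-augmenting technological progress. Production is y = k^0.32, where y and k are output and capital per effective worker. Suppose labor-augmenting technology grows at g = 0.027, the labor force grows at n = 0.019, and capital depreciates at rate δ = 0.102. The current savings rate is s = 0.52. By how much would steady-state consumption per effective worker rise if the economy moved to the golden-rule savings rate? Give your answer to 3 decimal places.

Δc ≈ 0.110

Capital per effective worker breaks even when investment replaces (n + g + δ)·k; here n + g + δ = 0.148.
Current steady state (s = 0.52): k* = (0.52/0.148)^(1/0.68) ≈ 6.3469, y* = 6.3469^0.32 ≈ 1.8064, c* = (1−0.52)·1.8064 ≈ 0.8671.
Maximizing c = f(k) − (n+g+δ)·k gives f'(k) = n+g+δ, i.e. 0.32·k^(0.32−1) = 0.148, so k_gold = (0.32/0.148)^(1/0.68) ≈ 3.1080.
y_gold = 3.1080^0.32 ≈ 1.4375, c_gold = y_gold − 0.148·k_gold ≈ 0.9775.
Gain: Δc = 0.9775 − 0.8671 ≈ 0.1104.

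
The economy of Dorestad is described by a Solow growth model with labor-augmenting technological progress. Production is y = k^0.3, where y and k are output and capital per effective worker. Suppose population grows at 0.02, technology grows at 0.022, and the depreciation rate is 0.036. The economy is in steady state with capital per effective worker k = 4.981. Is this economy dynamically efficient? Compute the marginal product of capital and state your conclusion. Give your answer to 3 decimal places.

dynamically efficient; MPK ≈ 0.097

Break-even investment rate: n + g + δ = 0.02 + 0.022 + 0.036 = 0.078.
MPK = 0.3·k^(0.3−1) = 0.3·4.981^(-0.7) ≈ 0.0975.
MPK > 0.078, so the economy is dynamically efficient (under-saving).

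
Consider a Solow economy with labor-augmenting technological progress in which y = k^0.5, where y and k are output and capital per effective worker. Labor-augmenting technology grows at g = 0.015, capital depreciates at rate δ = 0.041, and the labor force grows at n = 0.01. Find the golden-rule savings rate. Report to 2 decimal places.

s_gold = 0.50

Capital per effective worker breaks even when investment replaces (n + g + δ)·k; here n + g + δ = 0.066.
At the golden rule MPK = n+g+δ, and in any Cobb-Douglas steady state s = (n+g+δ)·k/y = MPK·k/y = capital's share 0.5.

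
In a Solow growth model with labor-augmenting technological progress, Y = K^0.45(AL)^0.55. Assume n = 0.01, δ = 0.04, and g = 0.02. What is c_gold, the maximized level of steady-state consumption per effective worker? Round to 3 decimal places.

The effective depreciation rate is n + g + δ = 0.01 + 0.02 + 0.04 = 0.07.
Golden rule sets MPK = n+g+δ: 0.45·k^(0.45−1) = 0.07, so k_gold = (0.45/0.07)^(1/0.55) ≈ 29.4645.
y_gold = 29.4645^0.45 ≈ 4.5834.
c_gold = y_gold − (n+g+δ)·k_gold = 4.5834 − 0.07·29.4645 ≈ 2.5209.

c_gold ≈ 2.521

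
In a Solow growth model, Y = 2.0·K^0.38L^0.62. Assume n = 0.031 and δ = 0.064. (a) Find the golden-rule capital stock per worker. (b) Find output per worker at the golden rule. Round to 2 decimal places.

(a) k_gold ≈ 28.62; (b) y_gold ≈ 7.15

The effective depreciation rate is n + δ = 0.031 + 0.064 = 0.095.
Golden rule sets MPK = n+δ: 0.38·2.0·k^(0.38−1) = 0.095, so k_gold = (0.38·2.0/0.095)^(1/0.62) ≈ 28.6152.
y_gold = 2.0·28.6152^0.38 ≈ 7.1538.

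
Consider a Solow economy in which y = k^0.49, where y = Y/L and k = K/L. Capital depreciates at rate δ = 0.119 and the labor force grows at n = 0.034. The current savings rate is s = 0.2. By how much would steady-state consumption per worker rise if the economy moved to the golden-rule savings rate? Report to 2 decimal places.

Δc ≈ 0.53

Capital per worker breaks even when investment replaces (n + δ)·k; here n + δ = 0.153.
Current steady state (s = 0.2): k* = (0.2/0.153)^(1/0.51) ≈ 1.6909, y* = 1.6909^0.49 ≈ 1.2935, c* = (1−0.2)·1.2935 ≈ 1.0348.
At the golden rule the marginal product of capital equals n+δ: 0.49·k^(0.49−1) = 0.153. Solving, k_gold = (0.49/0.153)^(1/0.51) ≈ 9.7991.
y_gold = 9.7991^0.49 ≈ 3.0597, c_gold = y_gold − 0.153·k_gold ≈ 1.5605.
Gain: Δc = 1.5605 − 1.0348 ≈ 0.5256.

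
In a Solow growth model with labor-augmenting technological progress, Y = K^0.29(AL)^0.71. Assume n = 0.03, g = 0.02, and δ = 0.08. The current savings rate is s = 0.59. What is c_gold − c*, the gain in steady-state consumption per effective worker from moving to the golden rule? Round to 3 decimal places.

Δc ≈ 0.225

Break-even investment rate: n + g + δ = 0.03 + 0.02 + 0.08 = 0.13.
Current steady state (s = 0.59): k* = (0.59/0.13)^(1/0.71) ≈ 8.4183, y* = 8.4183^0.29 ≈ 1.8549, c* = (1−0.59)·1.8549 ≈ 0.7605.
Golden rule sets MPK = n+g+δ: 0.29·k^(0.29−1) = 0.13, so k_gold = (0.29/0.13)^(1/0.71) ≈ 3.0959.
y_gold = 3.0959^0.29 ≈ 1.3878, c_gold = y_gold − 0.13·k_gold ≈ 0.9853.
Gain: Δc = 0.9853 − 0.7605 ≈ 0.2248.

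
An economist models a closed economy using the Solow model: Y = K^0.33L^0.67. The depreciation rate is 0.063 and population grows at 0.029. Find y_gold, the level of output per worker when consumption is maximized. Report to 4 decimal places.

n + δ = 0.029 + 0.063 = 0.092.
Maximizing c = f(k) − (n+δ)·k gives f'(k) = n+δ, i.e. 0.33·k^(0.33−1) = 0.092, so k_gold = (0.33/0.092)^(1/0.67) ≈ 6.7290.
Output: y_gold = k_gold^0.33 = 6.7290^0.33 ≈ 1.8760.

y_gold ≈ 1.8760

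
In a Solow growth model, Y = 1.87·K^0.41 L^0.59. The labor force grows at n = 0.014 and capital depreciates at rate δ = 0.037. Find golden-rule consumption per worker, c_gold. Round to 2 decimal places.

n + δ = 0.014 + 0.037 = 0.051.
Setting f'(k) = n+δ gives 0.41·1.87·k^(0.41−1) = 0.051, hence k_gold = (0.41·1.87/0.051)^(1/0.59) ≈ 98.8573.
y_gold = 1.87·98.8573^0.41 ≈ 12.2969.
c_gold = y_gold − (n+δ)·k_gold = 12.2969 − 0.051·98.8573 ≈ 7.2552.

c_gold ≈ 7.26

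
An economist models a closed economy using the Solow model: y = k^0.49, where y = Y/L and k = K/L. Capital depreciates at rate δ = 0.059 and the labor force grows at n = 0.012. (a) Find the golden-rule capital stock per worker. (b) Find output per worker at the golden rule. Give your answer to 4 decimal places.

(a) k_gold ≈ 44.1546; (b) y_gold ≈ 6.3979

Break-even investment rate: n + δ = 0.012 + 0.059 = 0.071.
Maximizing c = f(k) − (n+δ)·k gives f'(k) = n+δ, i.e. 0.49·k^(0.49−1) = 0.071, so k_gold = (0.49/0.071)^(1/0.51) ≈ 44.1546.
y_gold = 44.1546^0.49 ≈ 6.3979.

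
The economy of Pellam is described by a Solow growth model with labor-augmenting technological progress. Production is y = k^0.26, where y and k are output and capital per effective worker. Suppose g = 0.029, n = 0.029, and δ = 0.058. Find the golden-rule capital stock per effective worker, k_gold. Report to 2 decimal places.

k_gold ≈ 2.98

Break-even investment rate: n + g + δ = 0.029 + 0.029 + 0.058 = 0.116.
Golden rule sets MPK = n+g+δ: 0.26·k^(0.26−1) = 0.116, so k_gold = (0.26/0.116)^(1/0.74) ≈ 2.9762.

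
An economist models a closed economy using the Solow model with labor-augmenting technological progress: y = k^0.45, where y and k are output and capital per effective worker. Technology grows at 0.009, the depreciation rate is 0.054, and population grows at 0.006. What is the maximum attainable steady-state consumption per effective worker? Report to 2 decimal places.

n + g + δ = 0.006 + 0.009 + 0.054 = 0.069.
Golden rule sets MPK = n+g+δ: 0.45·k^(0.45−1) = 0.069, so k_gold = (0.45/0.069)^(1/0.55) ≈ 30.2455.
y_gold = 30.2455^0.45 ≈ 4.6376.
c_gold = y_gold − (n+g+δ)·k_gold = 4.6376 − 0.069·30.2455 ≈ 2.5507.

c_gold ≈ 2.55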